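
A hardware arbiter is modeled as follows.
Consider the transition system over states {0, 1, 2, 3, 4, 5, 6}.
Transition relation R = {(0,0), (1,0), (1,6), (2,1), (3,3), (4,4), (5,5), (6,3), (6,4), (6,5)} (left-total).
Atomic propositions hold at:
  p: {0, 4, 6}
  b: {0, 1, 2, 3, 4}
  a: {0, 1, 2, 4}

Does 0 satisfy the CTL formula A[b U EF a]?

EF a: least fixpoint, start Z0 = {0, 1, 2, 4}, add states with some successor in Z. Z1 = {0, 1, 2, 4, 6}; fixed.
Sat(EF a) = {0, 1, 2, 4, 6}
A[b U EF a]: least fixpoint, start Z0 = Sat(EF a) = {0, 1, 2, 4, 6}, add states in Sat(b) with every successor in Z. Already a fixed point.
Sat(A[b U EF a]) = {0, 1, 2, 4, 6}
0 ∈ Sat(A[b U EF a]) = {0, 1, 2, 4, 6}, so the formula holds at 0.

Yes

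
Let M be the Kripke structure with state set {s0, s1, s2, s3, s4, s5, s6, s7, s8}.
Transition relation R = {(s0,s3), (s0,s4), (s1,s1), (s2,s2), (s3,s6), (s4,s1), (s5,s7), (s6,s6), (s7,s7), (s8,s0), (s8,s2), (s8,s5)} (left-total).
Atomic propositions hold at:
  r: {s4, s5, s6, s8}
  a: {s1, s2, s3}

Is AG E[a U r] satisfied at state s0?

No

E[a U r]: least fixpoint, start Z0 = Sat(r) = {s4, s5, s6, s8}, add states in Sat(a) with some successor in Z. Z1 = {s3, s4, s5, s6, s8}; fixed.
Sat(E[a U r]) = {s3, s4, s5, s6, s8}
AG E[a U r]: greatest fixpoint, start Z0 = {s3, s4, s5, s6, s8}, keep only states in Sat with every successor in Z. Z1 = {s3, s6}; fixed.
Sat(AG E[a U r]) = {s3, s6}
s0 ∉ Sat(AG E[a U r]) = {s3, s6}, so the formula does not hold at s0.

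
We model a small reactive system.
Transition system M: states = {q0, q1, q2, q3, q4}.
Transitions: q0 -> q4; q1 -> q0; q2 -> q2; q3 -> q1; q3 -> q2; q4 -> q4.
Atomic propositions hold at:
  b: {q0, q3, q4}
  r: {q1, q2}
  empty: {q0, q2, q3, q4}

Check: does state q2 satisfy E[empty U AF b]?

No

AF b: least fixpoint, start Z0 = {q0, q3, q4}, add states with every successor in Z. Z1 = {q0, q1, q3, q4}; fixed.
Sat(AF b) = {q0, q1, q3, q4}
E[empty U AF b]: least fixpoint, start Z0 = Sat(AF b) = {q0, q1, q3, q4}, add states in Sat(empty) with some successor in Z. Already a fixed point.
Sat(E[empty U AF b]) = {q0, q1, q3, q4}
q2 ∉ Sat(E[empty U AF b]) = {q0, q1, q3, q4}, so the formula does not hold at q2.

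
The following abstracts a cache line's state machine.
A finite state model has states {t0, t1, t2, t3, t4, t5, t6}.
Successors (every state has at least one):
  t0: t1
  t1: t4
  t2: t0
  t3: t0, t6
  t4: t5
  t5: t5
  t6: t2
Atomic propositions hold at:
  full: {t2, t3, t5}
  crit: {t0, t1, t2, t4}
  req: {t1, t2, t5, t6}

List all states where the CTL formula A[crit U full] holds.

A[crit U full]: least fixpoint, start Z0 = Sat(full) = {t2, t3, t5}, add states in Sat(crit) with every successor in Z. Z1 = {t2, t3, t4, t5}; Z2 = {t1, t2, t3, t4, t5}; Z3 = {t0, t1, t2, t3, t4, t5}; fixed.
Sat(A[crit U full]) = {t0, t1, t2, t3, t4, t5}

{t0, t1, t2, t3, t4, t5}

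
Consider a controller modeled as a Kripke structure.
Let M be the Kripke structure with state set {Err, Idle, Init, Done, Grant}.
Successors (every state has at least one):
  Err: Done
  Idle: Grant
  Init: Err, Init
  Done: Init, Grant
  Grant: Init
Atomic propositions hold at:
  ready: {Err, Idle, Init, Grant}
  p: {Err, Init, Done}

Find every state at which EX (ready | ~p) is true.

{Idle, Init, Done, Grant}

Sat(~p) = {Idle, Grant}
Sat(ready | ~p) = {Err, Idle, Init, Grant}
Sat(EX (ready | ~p)) = {s : some successor in {Err, Idle, Init, Grant}} = {Idle, Init, Done, Grant}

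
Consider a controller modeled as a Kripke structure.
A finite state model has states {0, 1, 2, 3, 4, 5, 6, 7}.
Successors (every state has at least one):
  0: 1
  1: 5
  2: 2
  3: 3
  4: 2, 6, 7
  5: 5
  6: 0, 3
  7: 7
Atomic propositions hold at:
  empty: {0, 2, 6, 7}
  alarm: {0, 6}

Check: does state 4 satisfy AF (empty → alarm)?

Sat(empty → alarm) = {0, 1, 3, 4, 5, 6}
AF (empty → alarm): least fixpoint, start Z0 = {0, 1, 3, 4, 5, 6}, add states with every successor in Z. Already a fixed point.
Sat(AF (empty → alarm)) = {0, 1, 3, 4, 5, 6}
4 ∈ Sat(AF (empty → alarm)) = {0, 1, 3, 4, 5, 6}, so the formula holds at 4.

Yes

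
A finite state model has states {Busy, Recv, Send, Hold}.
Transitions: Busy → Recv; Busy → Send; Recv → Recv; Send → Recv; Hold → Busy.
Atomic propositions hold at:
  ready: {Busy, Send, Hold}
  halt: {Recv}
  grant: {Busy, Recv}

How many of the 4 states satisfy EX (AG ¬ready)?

3

Sat(¬ready) = {Recv}
AG ¬ready: greatest fixpoint, start Z0 = {Recv}, keep only states in Sat with every successor in Z. Already a fixed point.
Sat(AG ¬ready) = {Recv}
Sat(EX (AG ¬ready)) = {s : some successor in {Recv}} = {Busy, Recv, Send}
|Sat(EX (AG ¬ready))| = |{Busy, Recv, Send}| = 3.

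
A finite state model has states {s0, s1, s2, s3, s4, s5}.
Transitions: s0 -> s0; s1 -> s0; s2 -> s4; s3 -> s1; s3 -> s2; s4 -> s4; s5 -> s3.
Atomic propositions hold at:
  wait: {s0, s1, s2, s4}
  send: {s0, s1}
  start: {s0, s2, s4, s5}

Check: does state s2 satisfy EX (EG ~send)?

Sat(~send) = {s2, s3, s4, s5}
EG ~send: greatest fixpoint, start Z0 = {s2, s3, s4, s5}, keep only states in Sat with some successor in Z. Already a fixed point.
Sat(EG ~send) = {s2, s3, s4, s5}
Sat(EX (EG ~send)) = {s : some successor in {s2, s3, s4, s5}} = {s2, s3, s4, s5}
s2 ∈ Sat(EX (EG ~send)) = {s2, s3, s4, s5}, so the formula holds at s2.

Yes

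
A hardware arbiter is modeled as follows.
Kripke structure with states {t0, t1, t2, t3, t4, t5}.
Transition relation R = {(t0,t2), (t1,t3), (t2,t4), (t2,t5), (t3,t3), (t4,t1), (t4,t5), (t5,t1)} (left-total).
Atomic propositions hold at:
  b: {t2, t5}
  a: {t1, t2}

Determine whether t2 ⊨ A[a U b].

Yes

A[a U b]: least fixpoint, start Z0 = Sat(b) = {t2, t5}, add states in Sat(a) with every successor in Z. Already a fixed point.
Sat(A[a U b]) = {t2, t5}
t2 ∈ Sat(A[a U b]) = {t2, t5}, so the formula holds at t2.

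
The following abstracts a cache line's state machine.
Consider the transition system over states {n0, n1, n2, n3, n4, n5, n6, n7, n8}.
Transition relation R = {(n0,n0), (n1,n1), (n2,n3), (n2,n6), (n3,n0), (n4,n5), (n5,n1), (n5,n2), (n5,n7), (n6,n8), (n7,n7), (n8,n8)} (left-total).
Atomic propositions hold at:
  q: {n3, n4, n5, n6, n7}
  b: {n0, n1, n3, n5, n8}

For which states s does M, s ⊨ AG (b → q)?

{n7}

Sat(b → q) = {n2, n3, n4, n5, n6, n7}
AG (b → q): greatest fixpoint, start Z0 = {n2, n3, n4, n5, n6, n7}, keep only states in Sat with every successor in Z. Z1 = {n2, n4, n7}; Z2 = {n7}; fixed.
Sat(AG (b → q)) = {n7}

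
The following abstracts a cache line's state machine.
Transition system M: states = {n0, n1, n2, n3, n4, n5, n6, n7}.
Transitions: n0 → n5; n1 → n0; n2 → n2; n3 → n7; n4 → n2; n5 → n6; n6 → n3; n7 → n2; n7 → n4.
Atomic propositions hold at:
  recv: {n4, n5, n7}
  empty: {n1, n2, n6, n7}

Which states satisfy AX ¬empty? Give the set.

Sat(¬empty) = {n0, n3, n4, n5}
Sat(AX ¬empty) = {s : every successor in {n0, n3, n4, n5}} = {n0, n1, n6}

{n0, n1, n6}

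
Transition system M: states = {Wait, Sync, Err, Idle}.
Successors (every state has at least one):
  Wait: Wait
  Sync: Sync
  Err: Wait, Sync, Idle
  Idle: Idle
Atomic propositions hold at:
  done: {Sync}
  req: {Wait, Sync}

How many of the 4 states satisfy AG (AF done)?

AF done: least fixpoint, start Z0 = {Sync}, add states with every successor in Z. Already a fixed point.
Sat(AF done) = {Sync}
AG (AF done): greatest fixpoint, start Z0 = {Sync}, keep only states in Sat with every successor in Z. Already a fixed point.
Sat(AG (AF done)) = {Sync}
|Sat(AG (AF done))| = |{Sync}| = 1.

1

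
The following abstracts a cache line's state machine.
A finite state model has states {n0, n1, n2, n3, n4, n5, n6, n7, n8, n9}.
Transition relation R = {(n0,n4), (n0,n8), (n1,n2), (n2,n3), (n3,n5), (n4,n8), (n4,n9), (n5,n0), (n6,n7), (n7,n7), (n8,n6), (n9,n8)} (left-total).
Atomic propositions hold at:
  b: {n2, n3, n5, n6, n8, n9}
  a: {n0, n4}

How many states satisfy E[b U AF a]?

6

AF a: least fixpoint, start Z0 = {n0, n4}, add states with every successor in Z. Z1 = {n0, n4, n5}; Z2 = {n0, n3, n4, n5}; Z3 = {n0, n2, n3, n4, n5}; Z4 = {n0, n1, n2, n3, n4, n5}; fixed.
Sat(AF a) = {n0, n1, n2, n3, n4, n5}
E[b U AF a]: least fixpoint, start Z0 = Sat(AF a) = {n0, n1, n2, n3, n4, n5}, add states in Sat(b) with some successor in Z. Already a fixed point.
Sat(E[b U AF a]) = {n0, n1, n2, n3, n4, n5}
|Sat(E[b U AF a])| = |{n0, n1, n2, n3, n4, n5}| = 6.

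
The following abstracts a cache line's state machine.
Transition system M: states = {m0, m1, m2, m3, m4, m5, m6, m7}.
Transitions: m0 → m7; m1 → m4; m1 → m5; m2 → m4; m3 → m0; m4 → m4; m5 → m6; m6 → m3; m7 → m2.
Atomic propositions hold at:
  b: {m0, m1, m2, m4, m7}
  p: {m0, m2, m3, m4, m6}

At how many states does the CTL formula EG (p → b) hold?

5

Sat(p → b) = {m0, m1, m2, m4, m5, m7}
EG (p → b): greatest fixpoint, start Z0 = {m0, m1, m2, m4, m5, m7}, keep only states in Sat with some successor in Z. Z1 = {m0, m1, m2, m4, m7}; fixed.
Sat(EG (p → b)) = {m0, m1, m2, m4, m7}
|Sat(EG (p → b))| = |{m0, m1, m2, m4, m7}| = 5.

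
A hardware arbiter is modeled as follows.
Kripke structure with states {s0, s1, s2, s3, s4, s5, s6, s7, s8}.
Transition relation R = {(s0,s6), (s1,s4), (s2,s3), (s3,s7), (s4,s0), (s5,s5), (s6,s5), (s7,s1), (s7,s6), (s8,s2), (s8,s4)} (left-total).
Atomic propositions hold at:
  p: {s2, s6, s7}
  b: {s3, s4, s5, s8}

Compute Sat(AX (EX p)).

{s2, s3, s4}

Sat(EX p) = {s : some successor in {s2, s6, s7}} = {s0, s3, s7, s8}
Sat(AX (EX p)) = {s : every successor in {s0, s3, s7, s8}} = {s2, s3, s4}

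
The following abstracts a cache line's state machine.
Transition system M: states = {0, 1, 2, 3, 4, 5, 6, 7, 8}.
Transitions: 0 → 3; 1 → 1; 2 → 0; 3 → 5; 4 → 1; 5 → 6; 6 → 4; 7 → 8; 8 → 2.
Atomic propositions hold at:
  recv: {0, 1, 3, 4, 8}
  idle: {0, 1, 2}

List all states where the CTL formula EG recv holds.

{1, 4}

EG recv: greatest fixpoint, start Z0 = {0, 1, 3, 4, 8}, keep only states in Sat with some successor in Z. Z1 = {0, 1, 4}; Z2 = {1, 4}; fixed.
Sat(EG recv) = {1, 4}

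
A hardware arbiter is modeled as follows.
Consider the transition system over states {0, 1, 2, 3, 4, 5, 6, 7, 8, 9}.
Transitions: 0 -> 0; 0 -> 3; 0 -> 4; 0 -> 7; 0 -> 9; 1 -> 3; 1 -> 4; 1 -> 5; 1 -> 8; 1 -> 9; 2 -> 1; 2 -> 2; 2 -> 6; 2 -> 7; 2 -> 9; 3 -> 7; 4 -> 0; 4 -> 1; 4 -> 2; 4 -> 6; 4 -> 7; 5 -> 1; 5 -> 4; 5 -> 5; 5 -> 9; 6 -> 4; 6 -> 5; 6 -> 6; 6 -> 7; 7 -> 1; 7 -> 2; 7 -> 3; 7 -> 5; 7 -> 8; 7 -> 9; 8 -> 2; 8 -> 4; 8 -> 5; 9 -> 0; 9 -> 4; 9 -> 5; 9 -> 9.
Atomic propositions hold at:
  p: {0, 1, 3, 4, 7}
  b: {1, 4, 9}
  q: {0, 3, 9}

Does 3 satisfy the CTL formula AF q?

Yes

AF q: least fixpoint, start Z0 = {0, 3, 9}, add states with every successor in Z. Already a fixed point.
Sat(AF q) = {0, 3, 9}
3 ∈ Sat(AF q) = {0, 3, 9}, so the formula holds at 3.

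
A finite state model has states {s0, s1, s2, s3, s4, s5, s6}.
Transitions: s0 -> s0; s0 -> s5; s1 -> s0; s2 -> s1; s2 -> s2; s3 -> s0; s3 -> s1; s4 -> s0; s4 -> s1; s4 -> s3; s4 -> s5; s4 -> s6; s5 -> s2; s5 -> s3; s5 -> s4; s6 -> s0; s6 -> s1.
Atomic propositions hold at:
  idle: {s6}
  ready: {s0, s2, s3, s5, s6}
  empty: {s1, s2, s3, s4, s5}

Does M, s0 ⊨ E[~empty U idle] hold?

Sat(~empty) = {s0, s6}
E[~empty U idle]: least fixpoint, start Z0 = Sat(idle) = {s6}, add states in Sat(~empty) with some successor in Z. Already a fixed point.
Sat(E[~empty U idle]) = {s6}
s0 ∉ Sat(E[~empty U idle]) = {s6}, so the formula does not hold at s0.

No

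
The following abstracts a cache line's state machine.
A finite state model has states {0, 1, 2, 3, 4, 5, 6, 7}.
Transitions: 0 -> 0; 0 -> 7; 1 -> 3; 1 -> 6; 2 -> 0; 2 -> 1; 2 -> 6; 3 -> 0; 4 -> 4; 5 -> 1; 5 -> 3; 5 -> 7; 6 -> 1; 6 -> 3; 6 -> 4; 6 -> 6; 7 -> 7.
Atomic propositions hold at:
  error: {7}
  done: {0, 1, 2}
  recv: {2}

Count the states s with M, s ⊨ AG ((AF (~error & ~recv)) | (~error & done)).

Sat(~error) = {0, 1, 2, 3, 4, 5, 6}
Sat(~recv) = {0, 1, 3, 4, 5, 6, 7}
Sat(~error & ~recv) = {0, 1, 3, 4, 5, 6}
AF (~error & ~recv): least fixpoint, start Z0 = {0, 1, 3, 4, 5, 6}, add states with every successor in Z. Z1 = {0, 1, 2, 3, 4, 5, 6}; fixed.
Sat(AF (~error & ~recv)) = {0, 1, 2, 3, 4, 5, 6}
Sat(~error & done) = {0, 1, 2}
Sat((AF (~error & ~recv)) | (~error & done)) = {0, 1, 2, 3, 4, 5, 6}
AG ((AF (~error & ~recv)) | (~error & done)): greatest fixpoint, start Z0 = {0, 1, 2, 3, 4, 5, 6}, keep only states in Sat with every successor in Z. Z1 = {1, 2, 3, 4, 6}; Z2 = {1, 4, 6}; Z3 = {4}; fixed.
Sat(AG ((AF (~error & ~recv)) | (~error & done))) = {4}
|Sat(AG ((AF (~error & ~recv)) | (~error & done)))| = |{4}| = 1.

1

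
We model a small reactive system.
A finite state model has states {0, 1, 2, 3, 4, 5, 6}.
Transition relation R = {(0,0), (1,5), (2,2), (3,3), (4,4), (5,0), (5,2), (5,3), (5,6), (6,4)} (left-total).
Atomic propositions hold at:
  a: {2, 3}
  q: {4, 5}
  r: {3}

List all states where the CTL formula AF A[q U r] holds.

A[q U r]: least fixpoint, start Z0 = Sat(r) = {3}, add states in Sat(q) with every successor in Z. Already a fixed point.
Sat(A[q U r]) = {3}
AF A[q U r]: least fixpoint, start Z0 = {3}, add states with every successor in Z. Already a fixed point.
Sat(AF A[q U r]) = {3}

{3}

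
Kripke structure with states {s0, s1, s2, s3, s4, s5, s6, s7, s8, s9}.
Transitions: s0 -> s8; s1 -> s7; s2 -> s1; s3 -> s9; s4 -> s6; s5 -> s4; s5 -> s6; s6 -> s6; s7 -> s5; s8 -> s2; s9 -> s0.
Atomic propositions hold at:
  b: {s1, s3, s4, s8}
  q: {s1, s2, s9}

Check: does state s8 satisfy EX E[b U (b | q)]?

Sat(b | q) = {s1, s2, s3, s4, s8, s9}
E[b U (b | q)]: least fixpoint, start Z0 = Sat((b | q)) = {s1, s2, s3, s4, s8, s9}, add states in Sat(b) with some successor in Z. Already a fixed point.
Sat(E[b U (b | q)]) = {s1, s2, s3, s4, s8, s9}
Sat(EX E[b U (b | q)]) = {s : some successor in {s1, s2, s3, s4, s8, s9}} = {s0, s2, s3, s5, s8}
s8 ∈ Sat(EX E[b U (b | q)]) = {s0, s2, s3, s5, s8}, so the formula holds at s8.

Yes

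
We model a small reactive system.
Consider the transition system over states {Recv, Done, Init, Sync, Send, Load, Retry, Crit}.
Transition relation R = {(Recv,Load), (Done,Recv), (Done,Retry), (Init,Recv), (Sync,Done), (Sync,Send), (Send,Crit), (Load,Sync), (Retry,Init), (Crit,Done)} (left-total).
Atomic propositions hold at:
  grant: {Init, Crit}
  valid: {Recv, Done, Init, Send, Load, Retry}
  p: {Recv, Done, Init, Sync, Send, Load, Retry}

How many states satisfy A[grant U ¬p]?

1

Sat(¬p) = {Crit}
A[grant U ¬p]: least fixpoint, start Z0 = Sat(¬p) = {Crit}, add states in Sat(grant) with every successor in Z. Already a fixed point.
Sat(A[grant U ¬p]) = {Crit}
|Sat(A[grant U ¬p])| = |{Crit}| = 1.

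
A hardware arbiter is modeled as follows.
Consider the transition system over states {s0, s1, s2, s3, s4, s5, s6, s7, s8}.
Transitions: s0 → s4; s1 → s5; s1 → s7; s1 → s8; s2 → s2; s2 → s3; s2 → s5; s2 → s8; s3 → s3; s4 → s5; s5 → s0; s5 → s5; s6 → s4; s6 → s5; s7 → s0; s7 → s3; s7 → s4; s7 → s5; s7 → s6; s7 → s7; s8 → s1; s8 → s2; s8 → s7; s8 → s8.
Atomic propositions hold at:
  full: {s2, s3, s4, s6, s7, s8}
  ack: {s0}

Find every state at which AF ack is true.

{s0}

AF ack: least fixpoint, start Z0 = {s0}, add states with every successor in Z. Already a fixed point.
Sat(AF ack) = {s0}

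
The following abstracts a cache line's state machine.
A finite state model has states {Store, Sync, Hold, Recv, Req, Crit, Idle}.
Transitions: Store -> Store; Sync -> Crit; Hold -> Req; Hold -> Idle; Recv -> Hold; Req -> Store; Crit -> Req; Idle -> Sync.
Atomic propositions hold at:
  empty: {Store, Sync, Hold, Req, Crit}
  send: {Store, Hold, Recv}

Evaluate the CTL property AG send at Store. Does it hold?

AG send: greatest fixpoint, start Z0 = {Store, Hold, Recv}, keep only states in Sat with every successor in Z. Z1 = {Store, Recv}; Z2 = {Store}; fixed.
Sat(AG send) = {Store}
Store ∈ Sat(AG send) = {Store}, so the formula holds at Store.

Yes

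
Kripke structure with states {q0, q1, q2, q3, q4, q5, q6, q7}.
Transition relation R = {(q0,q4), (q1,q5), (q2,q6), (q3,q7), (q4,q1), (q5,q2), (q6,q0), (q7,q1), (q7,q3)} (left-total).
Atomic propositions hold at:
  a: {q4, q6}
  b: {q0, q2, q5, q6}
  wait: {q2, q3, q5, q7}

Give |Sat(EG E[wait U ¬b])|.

Sat(¬b) = {q1, q3, q4, q7}
E[wait U ¬b]: least fixpoint, start Z0 = Sat(¬b) = {q1, q3, q4, q7}, add states in Sat(wait) with some successor in Z. Already a fixed point.
Sat(E[wait U ¬b]) = {q1, q3, q4, q7}
EG E[wait U ¬b]: greatest fixpoint, start Z0 = {q1, q3, q4, q7}, keep only states in Sat with some successor in Z. Z1 = {q3, q4, q7}; Z2 = {q3, q7}; fixed.
Sat(EG E[wait U ¬b]) = {q3, q7}
|Sat(EG E[wait U ¬b])| = |{q3, q7}| = 2.

2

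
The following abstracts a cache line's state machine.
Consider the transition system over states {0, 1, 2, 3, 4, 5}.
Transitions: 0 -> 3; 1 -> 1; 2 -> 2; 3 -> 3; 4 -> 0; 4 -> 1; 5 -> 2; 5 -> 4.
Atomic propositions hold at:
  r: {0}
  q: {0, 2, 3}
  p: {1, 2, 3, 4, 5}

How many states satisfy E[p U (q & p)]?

3

Sat(q & p) = {2, 3}
E[p U (q & p)]: least fixpoint, start Z0 = Sat((q & p)) = {2, 3}, add states in Sat(p) with some successor in Z. Z1 = {2, 3, 5}; fixed.
Sat(E[p U (q & p)]) = {2, 3, 5}
|Sat(E[p U (q & p)])| = |{2, 3, 5}| = 3.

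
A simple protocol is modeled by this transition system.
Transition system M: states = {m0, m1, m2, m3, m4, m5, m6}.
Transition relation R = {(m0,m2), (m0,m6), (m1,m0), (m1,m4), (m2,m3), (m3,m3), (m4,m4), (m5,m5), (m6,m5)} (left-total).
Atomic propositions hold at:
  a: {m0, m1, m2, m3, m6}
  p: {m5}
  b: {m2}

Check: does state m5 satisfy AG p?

Yes

AG p: greatest fixpoint, start Z0 = {m5}, keep only states in Sat with every successor in Z. Already a fixed point.
Sat(AG p) = {m5}
m5 ∈ Sat(AG p) = {m5}, so the formula holds at m5.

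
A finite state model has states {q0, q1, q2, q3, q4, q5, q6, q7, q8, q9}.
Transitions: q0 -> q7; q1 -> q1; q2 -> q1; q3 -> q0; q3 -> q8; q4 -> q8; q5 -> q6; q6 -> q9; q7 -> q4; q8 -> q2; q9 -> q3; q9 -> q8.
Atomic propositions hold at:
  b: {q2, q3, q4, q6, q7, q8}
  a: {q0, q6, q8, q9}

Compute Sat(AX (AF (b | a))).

{q0, q3, q4, q5, q6, q7, q8, q9}

Sat(b | a) = {q0, q2, q3, q4, q6, q7, q8, q9}
AF (b | a): least fixpoint, start Z0 = {q0, q2, q3, q4, q6, q7, q8, q9}, add states with every successor in Z. Z1 = {q0, q2, q3, q4, q5, q6, q7, q8, q9}; fixed.
Sat(AF (b | a)) = {q0, q2, q3, q4, q5, q6, q7, q8, q9}
Sat(AX (AF (b | a))) = {s : every successor in {q0, q2, q3, q4, q5, q6, q7, q8, q9}} = {q0, q3, q4, q5, q6, q7, q8, q9}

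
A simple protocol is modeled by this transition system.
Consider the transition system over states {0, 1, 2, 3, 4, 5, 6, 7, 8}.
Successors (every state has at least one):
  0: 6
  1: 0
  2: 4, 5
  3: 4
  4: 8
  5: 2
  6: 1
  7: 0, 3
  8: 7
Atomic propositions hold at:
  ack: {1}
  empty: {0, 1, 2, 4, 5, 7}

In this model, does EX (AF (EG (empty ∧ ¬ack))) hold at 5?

Yes

Sat(¬ack) = {0, 2, 3, 4, 5, 6, 7, 8}
Sat(empty ∧ ¬ack) = {0, 2, 4, 5, 7}
EG (empty ∧ ¬ack): greatest fixpoint, start Z0 = {0, 2, 4, 5, 7}, keep only states in Sat with some successor in Z. Z1 = {2, 5, 7}; Z2 = {2, 5}; fixed.
Sat(EG (empty ∧ ¬ack)) = {2, 5}
AF (EG (empty ∧ ¬ack)): least fixpoint, start Z0 = {2, 5}, add states with every successor in Z. Already a fixed point.
Sat(AF (EG (empty ∧ ¬ack))) = {2, 5}
Sat(EX (AF (EG (empty ∧ ¬ack)))) = {s : some successor in {2, 5}} = {2, 5}
5 ∈ Sat(EX (AF (EG (empty ∧ ¬ack)))) = {2, 5}, so the formula holds at 5.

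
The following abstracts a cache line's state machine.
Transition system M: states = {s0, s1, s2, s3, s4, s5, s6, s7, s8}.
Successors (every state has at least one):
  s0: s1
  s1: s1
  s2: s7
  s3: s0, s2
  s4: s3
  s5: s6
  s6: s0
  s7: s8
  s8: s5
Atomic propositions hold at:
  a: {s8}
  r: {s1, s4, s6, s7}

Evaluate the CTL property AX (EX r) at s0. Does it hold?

Yes

Sat(EX r) = {s : some successor in {s1, s4, s6, s7}} = {s0, s1, s2, s5}
Sat(AX (EX r)) = {s : every successor in {s0, s1, s2, s5}} = {s0, s1, s3, s6, s8}
s0 ∈ Sat(AX (EX r)) = {s0, s1, s3, s6, s8}, so the formula holds at s0.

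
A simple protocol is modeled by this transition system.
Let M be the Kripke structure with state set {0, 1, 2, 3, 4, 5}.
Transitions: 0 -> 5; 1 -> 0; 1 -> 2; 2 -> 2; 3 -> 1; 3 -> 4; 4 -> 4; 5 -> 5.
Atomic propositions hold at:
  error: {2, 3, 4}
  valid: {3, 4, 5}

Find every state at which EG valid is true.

EG valid: greatest fixpoint, start Z0 = {3, 4, 5}, keep only states in Sat with some successor in Z. Already a fixed point.
Sat(EG valid) = {3, 4, 5}

{3, 4, 5}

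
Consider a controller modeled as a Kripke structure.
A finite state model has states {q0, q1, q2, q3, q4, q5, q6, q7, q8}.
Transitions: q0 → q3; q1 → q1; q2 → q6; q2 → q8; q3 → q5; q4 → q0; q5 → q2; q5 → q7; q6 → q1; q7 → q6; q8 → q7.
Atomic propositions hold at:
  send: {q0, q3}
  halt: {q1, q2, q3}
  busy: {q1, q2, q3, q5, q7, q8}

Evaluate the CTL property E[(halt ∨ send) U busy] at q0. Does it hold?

Sat(halt ∨ send) = {q0, q1, q2, q3}
E[(halt ∨ send) U busy]: least fixpoint, start Z0 = Sat(busy) = {q1, q2, q3, q5, q7, q8}, add states in Sat(halt ∨ send) with some successor in Z. Z1 = {q0, q1, q2, q3, q5, q7, q8}; fixed.
Sat(E[(halt ∨ send) U busy]) = {q0, q1, q2, q3, q5, q7, q8}
q0 ∈ Sat(E[(halt ∨ send) U busy]) = {q0, q1, q2, q3, q5, q7, q8}, so the formula holds at q0.

Yes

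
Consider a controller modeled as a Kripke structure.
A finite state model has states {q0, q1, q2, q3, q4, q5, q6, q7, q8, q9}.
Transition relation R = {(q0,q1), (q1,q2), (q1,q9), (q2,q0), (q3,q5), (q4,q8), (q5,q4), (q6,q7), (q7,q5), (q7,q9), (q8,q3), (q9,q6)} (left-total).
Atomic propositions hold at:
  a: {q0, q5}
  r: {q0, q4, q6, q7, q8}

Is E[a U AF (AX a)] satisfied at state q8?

Yes

Sat(AX a) = {s : every successor in {q0, q5}} = {q2, q3}
AF (AX a): least fixpoint, start Z0 = {q2, q3}, add states with every successor in Z. Z1 = {q2, q3, q8}; Z2 = {q2, q3, q4, q8}; Z3 = {q2, q3, q4, q5, q8}; fixed.
Sat(AF (AX a)) = {q2, q3, q4, q5, q8}
E[a U AF (AX a)]: least fixpoint, start Z0 = Sat(AF (AX a)) = {q2, q3, q4, q5, q8}, add states in Sat(a) with some successor in Z. Already a fixed point.
Sat(E[a U AF (AX a)]) = {q2, q3, q4, q5, q8}
q8 ∈ Sat(E[a U AF (AX a)]) = {q2, q3, q4, q5, q8}, so the formula holds at q8.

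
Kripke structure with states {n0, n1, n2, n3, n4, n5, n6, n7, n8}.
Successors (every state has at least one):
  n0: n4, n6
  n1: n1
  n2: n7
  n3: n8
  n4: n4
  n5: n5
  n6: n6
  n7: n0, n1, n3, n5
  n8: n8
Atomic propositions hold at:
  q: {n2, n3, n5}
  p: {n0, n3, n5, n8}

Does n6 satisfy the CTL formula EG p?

EG p: greatest fixpoint, start Z0 = {n0, n3, n5, n8}, keep only states in Sat with some successor in Z. Z1 = {n3, n5, n8}; fixed.
Sat(EG p) = {n3, n5, n8}
n6 ∉ Sat(EG p) = {n3, n5, n8}, so the formula does not hold at n6.

No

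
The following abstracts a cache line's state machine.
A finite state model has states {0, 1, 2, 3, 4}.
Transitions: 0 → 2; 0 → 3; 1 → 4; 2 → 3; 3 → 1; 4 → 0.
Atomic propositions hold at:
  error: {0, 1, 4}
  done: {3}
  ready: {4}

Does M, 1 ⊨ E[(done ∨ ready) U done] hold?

Sat(done ∨ ready) = {3, 4}
E[(done ∨ ready) U done]: least fixpoint, start Z0 = Sat(done) = {3}, add states in Sat(done ∨ ready) with some successor in Z. Already a fixed point.
Sat(E[(done ∨ ready) U done]) = {3}
1 ∉ Sat(E[(done ∨ ready) U done]) = {3}, so the formula does not hold at 1.

No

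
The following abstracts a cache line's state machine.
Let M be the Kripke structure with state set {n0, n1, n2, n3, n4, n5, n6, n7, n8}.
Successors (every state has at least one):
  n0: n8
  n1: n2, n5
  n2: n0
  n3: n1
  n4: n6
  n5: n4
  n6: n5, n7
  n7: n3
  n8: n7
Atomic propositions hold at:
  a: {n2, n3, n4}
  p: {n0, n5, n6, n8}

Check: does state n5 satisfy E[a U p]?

Yes

E[a U p]: least fixpoint, start Z0 = Sat(p) = {n0, n5, n6, n8}, add states in Sat(a) with some successor in Z. Z1 = {n0, n2, n4, n5, n6, n8}; fixed.
Sat(E[a U p]) = {n0, n2, n4, n5, n6, n8}
n5 ∈ Sat(E[a U p]) = {n0, n2, n4, n5, n6, n8}, so the formula holds at n5.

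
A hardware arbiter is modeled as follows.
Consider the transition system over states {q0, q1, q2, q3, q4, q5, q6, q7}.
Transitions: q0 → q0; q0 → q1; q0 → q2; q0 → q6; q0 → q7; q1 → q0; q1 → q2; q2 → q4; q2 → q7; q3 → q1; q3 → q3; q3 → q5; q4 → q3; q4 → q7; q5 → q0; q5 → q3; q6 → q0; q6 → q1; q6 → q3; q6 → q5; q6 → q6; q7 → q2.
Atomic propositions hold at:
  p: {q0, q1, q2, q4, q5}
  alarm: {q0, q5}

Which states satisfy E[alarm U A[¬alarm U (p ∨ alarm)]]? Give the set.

Sat(¬alarm) = {q1, q2, q3, q4, q6, q7}
Sat(p ∨ alarm) = {q0, q1, q2, q4, q5}
A[¬alarm U (p ∨ alarm)]: least fixpoint, start Z0 = Sat((p ∨ alarm)) = {q0, q1, q2, q4, q5}, add states in Sat(¬alarm) with every successor in Z. Z1 = {q0, q1, q2, q4, q5, q7}; fixed.
Sat(A[¬alarm U (p ∨ alarm)]) = {q0, q1, q2, q4, q5, q7}
E[alarm U A[¬alarm U (p ∨ alarm)]]: least fixpoint, start Z0 = Sat(A[¬alarm U (p ∨ alarm)]) = {q0, q1, q2, q4, q5, q7}, add states in Sat(alarm) with some successor in Z. Already a fixed point.
Sat(E[alarm U A[¬alarm U (p ∨ alarm)]]) = {q0, q1, q2, q4, q5, q7}

{q0, q1, q2, q4, q5, q7}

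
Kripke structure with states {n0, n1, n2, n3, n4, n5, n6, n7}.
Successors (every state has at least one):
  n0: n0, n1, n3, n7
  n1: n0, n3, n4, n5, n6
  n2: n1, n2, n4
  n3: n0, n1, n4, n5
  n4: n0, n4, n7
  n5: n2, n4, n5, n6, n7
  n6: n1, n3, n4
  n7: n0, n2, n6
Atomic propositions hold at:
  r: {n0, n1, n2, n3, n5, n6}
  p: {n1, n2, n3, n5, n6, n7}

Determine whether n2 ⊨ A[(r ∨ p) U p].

Yes

Sat(r ∨ p) = {n0, n1, n2, n3, n5, n6, n7}
A[(r ∨ p) U p]: least fixpoint, start Z0 = Sat(p) = {n1, n2, n3, n5, n6, n7}, add states in Sat(r ∨ p) with every successor in Z. Already a fixed point.
Sat(A[(r ∨ p) U p]) = {n1, n2, n3, n5, n6, n7}
n2 ∈ Sat(A[(r ∨ p) U p]) = {n1, n2, n3, n5, n6, n7}, so the formula holds at n2.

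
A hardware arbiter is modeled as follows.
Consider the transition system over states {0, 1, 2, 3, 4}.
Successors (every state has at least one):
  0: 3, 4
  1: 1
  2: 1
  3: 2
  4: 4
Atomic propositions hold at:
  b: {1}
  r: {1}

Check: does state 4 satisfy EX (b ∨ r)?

No

Sat(b ∨ r) = {1}
Sat(EX (b ∨ r)) = {s : some successor in {1}} = {1, 2}
4 ∉ Sat(EX (b ∨ r)) = {1, 2}, so the formula does not hold at 4.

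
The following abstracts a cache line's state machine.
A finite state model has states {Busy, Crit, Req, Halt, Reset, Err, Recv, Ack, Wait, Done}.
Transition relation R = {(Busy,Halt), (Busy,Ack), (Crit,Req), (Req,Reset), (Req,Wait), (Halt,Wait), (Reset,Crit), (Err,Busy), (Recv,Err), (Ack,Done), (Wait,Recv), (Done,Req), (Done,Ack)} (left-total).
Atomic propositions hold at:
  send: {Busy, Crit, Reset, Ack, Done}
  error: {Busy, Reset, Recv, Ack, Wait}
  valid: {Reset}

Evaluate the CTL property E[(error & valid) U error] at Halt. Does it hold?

Sat(error & valid) = {Reset}
E[(error & valid) U error]: least fixpoint, start Z0 = Sat(error) = {Busy, Reset, Recv, Ack, Wait}, add states in Sat(error & valid) with some successor in Z. Already a fixed point.
Sat(E[(error & valid) U error]) = {Busy, Reset, Recv, Ack, Wait}
Halt ∉ Sat(E[(error & valid) U error]) = {Busy, Reset, Recv, Ack, Wait}, so the formula does not hold at Halt.

No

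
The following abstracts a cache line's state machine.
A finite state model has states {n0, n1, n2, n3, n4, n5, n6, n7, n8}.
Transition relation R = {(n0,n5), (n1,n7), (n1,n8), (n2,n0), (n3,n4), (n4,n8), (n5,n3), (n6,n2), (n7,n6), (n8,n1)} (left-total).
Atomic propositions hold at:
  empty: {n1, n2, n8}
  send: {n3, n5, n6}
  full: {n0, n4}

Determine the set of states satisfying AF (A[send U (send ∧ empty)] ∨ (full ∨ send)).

Sat(send ∧ empty) = ∅
A[send U (send ∧ empty)]: least fixpoint, start Z0 = Sat((send ∧ empty)) = ∅, add states in Sat(send) with every successor in Z. Already a fixed point.
Sat(A[send U (send ∧ empty)]) = ∅
Sat(full ∨ send) = {n0, n3, n4, n5, n6}
Sat(A[send U (send ∧ empty)] ∨ (full ∨ send)) = {n0, n3, n4, n5, n6}
AF (A[send U (send ∧ empty)] ∨ (full ∨ send)): least fixpoint, start Z0 = {n0, n3, n4, n5, n6}, add states with every successor in Z. Z1 = {n0, n2, n3, n4, n5, n6, n7}; fixed.
Sat(AF (A[send U (send ∧ empty)] ∨ (full ∨ send))) = {n0, n2, n3, n4, n5, n6, n7}

{n0, n2, n3, n4, n5, n6, n7}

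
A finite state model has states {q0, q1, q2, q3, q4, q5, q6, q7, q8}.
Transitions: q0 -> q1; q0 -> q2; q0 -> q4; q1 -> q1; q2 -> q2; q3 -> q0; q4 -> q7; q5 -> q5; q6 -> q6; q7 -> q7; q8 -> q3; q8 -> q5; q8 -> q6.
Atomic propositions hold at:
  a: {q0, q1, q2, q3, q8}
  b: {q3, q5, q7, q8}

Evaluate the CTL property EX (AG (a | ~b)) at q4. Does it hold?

Sat(~b) = {q0, q1, q2, q4, q6}
Sat(a | ~b) = {q0, q1, q2, q3, q4, q6, q8}
AG (a | ~b): greatest fixpoint, start Z0 = {q0, q1, q2, q3, q4, q6, q8}, keep only states in Sat with every successor in Z. Z1 = {q0, q1, q2, q3, q6}; Z2 = {q1, q2, q3, q6}; Z3 = {q1, q2, q6}; fixed.
Sat(AG (a | ~b)) = {q1, q2, q6}
Sat(EX (AG (a | ~b))) = {s : some successor in {q1, q2, q6}} = {q0, q1, q2, q6, q8}
q4 ∉ Sat(EX (AG (a | ~b))) = {q0, q1, q2, q6, q8}, so the formula does not hold at q4.

No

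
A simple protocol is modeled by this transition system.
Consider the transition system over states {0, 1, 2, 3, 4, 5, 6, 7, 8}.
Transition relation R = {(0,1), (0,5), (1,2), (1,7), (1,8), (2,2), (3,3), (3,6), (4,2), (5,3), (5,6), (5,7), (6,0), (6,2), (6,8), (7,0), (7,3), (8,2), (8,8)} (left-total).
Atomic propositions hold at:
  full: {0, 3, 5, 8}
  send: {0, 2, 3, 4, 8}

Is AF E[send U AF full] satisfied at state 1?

AF full: least fixpoint, start Z0 = {0, 3, 5, 8}, add states with every successor in Z. Z1 = {0, 3, 5, 7, 8}; fixed.
Sat(AF full) = {0, 3, 5, 7, 8}
E[send U AF full]: least fixpoint, start Z0 = Sat(AF full) = {0, 3, 5, 7, 8}, add states in Sat(send) with some successor in Z. Already a fixed point.
Sat(E[send U AF full]) = {0, 3, 5, 7, 8}
AF E[send U AF full]: least fixpoint, start Z0 = {0, 3, 5, 7, 8}, add states with every successor in Z. Already a fixed point.
Sat(AF E[send U AF full]) = {0, 3, 5, 7, 8}
1 ∉ Sat(AF E[send U AF full]) = {0, 3, 5, 7, 8}, so the formula does not hold at 1.

No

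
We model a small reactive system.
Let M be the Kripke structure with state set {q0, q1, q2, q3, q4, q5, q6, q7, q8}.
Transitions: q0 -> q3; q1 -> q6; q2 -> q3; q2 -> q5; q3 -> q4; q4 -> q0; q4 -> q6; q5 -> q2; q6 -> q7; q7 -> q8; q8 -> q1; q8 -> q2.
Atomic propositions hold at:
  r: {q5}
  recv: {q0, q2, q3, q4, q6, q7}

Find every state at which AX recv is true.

{q0, q1, q3, q4, q5, q6}

Sat(AX recv) = {s : every successor in {q0, q2, q3, q4, q6, q7}} = {q0, q1, q3, q4, q5, q6}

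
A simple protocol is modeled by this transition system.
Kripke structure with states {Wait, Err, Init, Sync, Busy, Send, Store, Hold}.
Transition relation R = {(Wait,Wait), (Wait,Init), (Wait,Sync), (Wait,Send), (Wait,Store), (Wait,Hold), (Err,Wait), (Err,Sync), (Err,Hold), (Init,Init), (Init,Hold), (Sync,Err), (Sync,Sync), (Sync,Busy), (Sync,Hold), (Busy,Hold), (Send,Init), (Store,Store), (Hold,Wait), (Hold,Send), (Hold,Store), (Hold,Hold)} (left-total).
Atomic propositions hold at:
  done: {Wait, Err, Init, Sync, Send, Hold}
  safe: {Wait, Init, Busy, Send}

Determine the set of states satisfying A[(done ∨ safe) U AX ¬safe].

Sat(done ∨ safe) = {Wait, Err, Init, Sync, Busy, Send, Hold}
Sat(¬safe) = {Err, Sync, Store, Hold}
Sat(AX ¬safe) = {s : every successor in {Err, Sync, Store, Hold}} = {Busy, Store}
A[(done ∨ safe) U AX ¬safe]: least fixpoint, start Z0 = Sat(AX ¬safe) = {Busy, Store}, add states in Sat(done ∨ safe) with every successor in Z. Already a fixed point.
Sat(A[(done ∨ safe) U AX ¬safe]) = {Busy, Store}

{Busy, Store}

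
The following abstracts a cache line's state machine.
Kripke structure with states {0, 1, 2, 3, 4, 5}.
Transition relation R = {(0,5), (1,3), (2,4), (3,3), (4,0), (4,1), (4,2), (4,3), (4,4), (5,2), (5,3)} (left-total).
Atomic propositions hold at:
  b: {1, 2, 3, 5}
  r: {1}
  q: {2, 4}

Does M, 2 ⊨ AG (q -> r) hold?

No

Sat(q -> r) = {0, 1, 3, 5}
AG (q -> r): greatest fixpoint, start Z0 = {0, 1, 3, 5}, keep only states in Sat with every successor in Z. Z1 = {0, 1, 3}; Z2 = {1, 3}; fixed.
Sat(AG (q -> r)) = {1, 3}
2 ∉ Sat(AG (q -> r)) = {1, 3}, so the formula does not hold at 2.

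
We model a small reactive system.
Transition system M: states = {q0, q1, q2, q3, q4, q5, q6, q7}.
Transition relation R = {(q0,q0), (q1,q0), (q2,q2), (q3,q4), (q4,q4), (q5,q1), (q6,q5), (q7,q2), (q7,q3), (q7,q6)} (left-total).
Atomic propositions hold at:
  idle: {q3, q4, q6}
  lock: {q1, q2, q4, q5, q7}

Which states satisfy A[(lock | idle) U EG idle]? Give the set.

Sat(lock | idle) = {q1, q2, q3, q4, q5, q6, q7}
EG idle: greatest fixpoint, start Z0 = {q3, q4, q6}, keep only states in Sat with some successor in Z. Z1 = {q3, q4}; fixed.
Sat(EG idle) = {q3, q4}
A[(lock | idle) U EG idle]: least fixpoint, start Z0 = Sat(EG idle) = {q3, q4}, add states in Sat(lock | idle) with every successor in Z. Already a fixed point.
Sat(A[(lock | idle) U EG idle]) = {q3, q4}

{q3, q4}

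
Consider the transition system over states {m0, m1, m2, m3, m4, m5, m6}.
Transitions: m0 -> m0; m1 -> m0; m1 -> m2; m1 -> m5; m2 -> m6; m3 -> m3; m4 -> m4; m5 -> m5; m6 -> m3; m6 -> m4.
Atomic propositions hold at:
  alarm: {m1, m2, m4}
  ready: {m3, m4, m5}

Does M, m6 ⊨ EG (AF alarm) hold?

AF alarm: least fixpoint, start Z0 = {m1, m2, m4}, add states with every successor in Z. Already a fixed point.
Sat(AF alarm) = {m1, m2, m4}
EG (AF alarm): greatest fixpoint, start Z0 = {m1, m2, m4}, keep only states in Sat with some successor in Z. Z1 = {m1, m4}; Z2 = {m4}; fixed.
Sat(EG (AF alarm)) = {m4}
m6 ∉ Sat(EG (AF alarm)) = {m4}, so the formula does not hold at m6.

No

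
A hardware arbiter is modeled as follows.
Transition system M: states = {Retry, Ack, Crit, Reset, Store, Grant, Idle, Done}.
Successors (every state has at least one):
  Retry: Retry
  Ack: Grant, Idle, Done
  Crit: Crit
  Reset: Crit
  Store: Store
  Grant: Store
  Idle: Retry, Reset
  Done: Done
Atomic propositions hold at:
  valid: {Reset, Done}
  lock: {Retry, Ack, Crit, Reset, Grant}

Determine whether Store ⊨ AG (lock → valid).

Sat(lock → valid) = {Reset, Store, Idle, Done}
AG (lock → valid): greatest fixpoint, start Z0 = {Reset, Store, Idle, Done}, keep only states in Sat with every successor in Z. Z1 = {Store, Done}; fixed.
Sat(AG (lock → valid)) = {Store, Done}
Store ∈ Sat(AG (lock → valid)) = {Store, Done}, so the formula holds at Store.

Yes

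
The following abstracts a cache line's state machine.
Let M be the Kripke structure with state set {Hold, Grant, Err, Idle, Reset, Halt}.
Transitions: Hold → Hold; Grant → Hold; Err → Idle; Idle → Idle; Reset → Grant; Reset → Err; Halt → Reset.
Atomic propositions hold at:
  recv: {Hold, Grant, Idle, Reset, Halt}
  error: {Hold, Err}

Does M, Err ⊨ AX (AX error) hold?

No

Sat(AX error) = {s : every successor in {Hold, Err}} = {Hold, Grant}
Sat(AX (AX error)) = {s : every successor in {Hold, Grant}} = {Hold, Grant}
Err ∉ Sat(AX (AX error)) = {Hold, Grant}, so the formula does not hold at Err.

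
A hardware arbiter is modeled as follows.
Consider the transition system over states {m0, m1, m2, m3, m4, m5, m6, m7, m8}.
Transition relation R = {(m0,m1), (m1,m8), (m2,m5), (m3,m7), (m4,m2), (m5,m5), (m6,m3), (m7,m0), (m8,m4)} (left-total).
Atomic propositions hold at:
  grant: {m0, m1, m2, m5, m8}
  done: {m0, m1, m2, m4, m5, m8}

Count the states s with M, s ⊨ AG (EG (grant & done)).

2

Sat(grant & done) = {m0, m1, m2, m5, m8}
EG (grant & done): greatest fixpoint, start Z0 = {m0, m1, m2, m5, m8}, keep only states in Sat with some successor in Z. Z1 = {m0, m1, m2, m5}; Z2 = {m0, m2, m5}; Z3 = {m2, m5}; fixed.
Sat(EG (grant & done)) = {m2, m5}
AG (EG (grant & done)): greatest fixpoint, start Z0 = {m2, m5}, keep only states in Sat with every successor in Z. Already a fixed point.
Sat(AG (EG (grant & done))) = {m2, m5}
|Sat(AG (EG (grant & done)))| = |{m2, m5}| = 2.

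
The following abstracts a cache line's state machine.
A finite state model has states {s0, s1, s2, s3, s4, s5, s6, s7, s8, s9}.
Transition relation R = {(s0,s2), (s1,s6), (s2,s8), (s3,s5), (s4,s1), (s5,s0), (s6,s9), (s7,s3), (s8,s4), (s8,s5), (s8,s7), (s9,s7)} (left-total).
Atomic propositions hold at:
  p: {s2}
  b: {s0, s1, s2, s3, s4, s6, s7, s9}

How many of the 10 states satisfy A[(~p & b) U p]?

2

Sat(~p) = {s0, s1, s3, s4, s5, s6, s7, s8, s9}
Sat(~p & b) = {s0, s1, s3, s4, s6, s7, s9}
A[(~p & b) U p]: least fixpoint, start Z0 = Sat(p) = {s2}, add states in Sat(~p & b) with every successor in Z. Z1 = {s0, s2}; fixed.
Sat(A[(~p & b) U p]) = {s0, s2}
|Sat(A[(~p & b) U p])| = |{s0, s2}| = 2.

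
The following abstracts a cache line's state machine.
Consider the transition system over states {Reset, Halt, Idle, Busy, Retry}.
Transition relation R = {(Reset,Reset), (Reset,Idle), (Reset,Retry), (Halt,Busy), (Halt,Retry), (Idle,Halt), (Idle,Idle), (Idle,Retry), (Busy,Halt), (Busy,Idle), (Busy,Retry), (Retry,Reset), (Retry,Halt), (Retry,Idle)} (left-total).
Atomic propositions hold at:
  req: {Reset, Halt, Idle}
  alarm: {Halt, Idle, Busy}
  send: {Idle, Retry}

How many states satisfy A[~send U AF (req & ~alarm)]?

Sat(~send) = {Reset, Halt, Busy}
Sat(~alarm) = {Reset, Retry}
Sat(req & ~alarm) = {Reset}
AF (req & ~alarm): least fixpoint, start Z0 = {Reset}, add states with every successor in Z. Already a fixed point.
Sat(AF (req & ~alarm)) = {Reset}
A[~send U AF (req & ~alarm)]: least fixpoint, start Z0 = Sat(AF (req & ~alarm)) = {Reset}, add states in Sat(~send) with every successor in Z. Already a fixed point.
Sat(A[~send U AF (req & ~alarm)]) = {Reset}
|Sat(A[~send U AF (req & ~alarm)])| = |{Reset}| = 1.

1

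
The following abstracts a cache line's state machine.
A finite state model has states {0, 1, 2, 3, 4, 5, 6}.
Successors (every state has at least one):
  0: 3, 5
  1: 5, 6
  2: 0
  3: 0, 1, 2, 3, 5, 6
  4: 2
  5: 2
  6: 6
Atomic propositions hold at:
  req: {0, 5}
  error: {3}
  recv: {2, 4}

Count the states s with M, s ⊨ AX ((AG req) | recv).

AG req: greatest fixpoint, start Z0 = {0, 5}, keep only states in Sat with every successor in Z. Z1 = ∅; fixed.
Sat(AG req) = ∅
Sat((AG req) | recv) = {2, 4}
Sat(AX ((AG req) | recv)) = {s : every successor in {2, 4}} = {4, 5}
|Sat(AX ((AG req) | recv))| = |{4, 5}| = 2.

2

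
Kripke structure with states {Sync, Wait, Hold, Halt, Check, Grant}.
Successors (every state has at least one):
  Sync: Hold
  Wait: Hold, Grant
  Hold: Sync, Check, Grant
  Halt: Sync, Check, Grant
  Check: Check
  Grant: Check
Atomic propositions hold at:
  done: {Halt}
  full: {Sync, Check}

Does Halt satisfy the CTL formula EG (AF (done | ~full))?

Yes

Sat(~full) = {Wait, Hold, Halt, Grant}
Sat(done | ~full) = {Wait, Hold, Halt, Grant}
AF (done | ~full): least fixpoint, start Z0 = {Wait, Hold, Halt, Grant}, add states with every successor in Z. Z1 = {Sync, Wait, Hold, Halt, Grant}; fixed.
Sat(AF (done | ~full)) = {Sync, Wait, Hold, Halt, Grant}
EG (AF (done | ~full)): greatest fixpoint, start Z0 = {Sync, Wait, Hold, Halt, Grant}, keep only states in Sat with some successor in Z. Z1 = {Sync, Wait, Hold, Halt}; fixed.
Sat(EG (AF (done | ~full))) = {Sync, Wait, Hold, Halt}
Halt ∈ Sat(EG (AF (done | ~full))) = {Sync, Wait, Hold, Halt}, so the formula holds at Halt.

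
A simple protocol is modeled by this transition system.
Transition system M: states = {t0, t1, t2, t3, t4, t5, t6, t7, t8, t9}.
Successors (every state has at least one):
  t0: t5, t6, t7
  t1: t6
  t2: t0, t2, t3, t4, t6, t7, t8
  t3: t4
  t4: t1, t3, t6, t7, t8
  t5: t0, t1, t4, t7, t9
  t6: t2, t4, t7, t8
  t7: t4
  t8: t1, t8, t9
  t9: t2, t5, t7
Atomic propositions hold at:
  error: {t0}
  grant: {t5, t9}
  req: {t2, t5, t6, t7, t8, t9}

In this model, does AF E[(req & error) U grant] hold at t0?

Sat(req & error) = ∅
E[(req & error) U grant]: least fixpoint, start Z0 = Sat(grant) = {t5, t9}, add states in Sat(req & error) with some successor in Z. Already a fixed point.
Sat(E[(req & error) U grant]) = {t5, t9}
AF E[(req & error) U grant]: least fixpoint, start Z0 = {t5, t9}, add states with every successor in Z. Already a fixed point.
Sat(AF E[(req & error) U grant]) = {t5, t9}
t0 ∉ Sat(AF E[(req & error) U grant]) = {t5, t9}, so the formula does not hold at t0.

No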